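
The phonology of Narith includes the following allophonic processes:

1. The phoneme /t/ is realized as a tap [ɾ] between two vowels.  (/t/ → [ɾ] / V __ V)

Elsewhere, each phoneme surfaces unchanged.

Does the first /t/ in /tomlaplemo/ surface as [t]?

/t/ (word-initial) is in the target of rule 1 but the environment (between two vowels) is not met → [t].
The actual realization is [t], which matches [t].

Yes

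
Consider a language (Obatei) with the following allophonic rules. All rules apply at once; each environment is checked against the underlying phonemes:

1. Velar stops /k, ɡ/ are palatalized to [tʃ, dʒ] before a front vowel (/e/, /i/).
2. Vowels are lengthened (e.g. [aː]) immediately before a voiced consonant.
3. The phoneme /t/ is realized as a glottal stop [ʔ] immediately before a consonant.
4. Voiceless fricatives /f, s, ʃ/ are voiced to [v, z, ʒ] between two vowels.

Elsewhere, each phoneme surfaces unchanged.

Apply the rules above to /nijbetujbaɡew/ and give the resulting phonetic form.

[niːjbetuːjbaːdʒeːw]

/n/ (word-initial) is unaffected → [n].
/i/ (between /n/ and /j/) occurs before a voiced consonant → [iː] by rule 2.
/j/ stays [j].
/b/ — not in any rule's target class → [b].
/e/ (between /b/ and /t/) fails the environment for rule 2, so it stays [e].
/t/ (between /e/ and /u/) fails the environment for rule 3, so it stays [t].
/u/ (between /t/ and /j/) occurs before a voiced consonant → [uː] by rule 2.
/j/ — not in any rule's target class → [j].
/b/ — not in any rule's target class → [b].
Rule 2 applies to /a/ (between /b/ and /ɡ/: before a voiced consonant) → [aː].
/ɡ/ — between /a/ and /e/, before a front vowel — surfaces as [dʒ] (rule 1).
/e/ (between /ɡ/ and /w/) occurs before a voiced consonant → [eː] by rule 2.
/w/ (word-final): no rule targets it → [w].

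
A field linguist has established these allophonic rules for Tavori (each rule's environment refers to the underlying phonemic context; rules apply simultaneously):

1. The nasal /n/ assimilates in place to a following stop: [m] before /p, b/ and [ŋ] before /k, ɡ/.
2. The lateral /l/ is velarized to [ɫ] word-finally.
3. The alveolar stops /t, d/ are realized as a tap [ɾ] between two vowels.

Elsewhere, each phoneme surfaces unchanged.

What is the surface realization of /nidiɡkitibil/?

/n/ — word-initial; rule 1 does not apply here → [n].
/i/ (between /n/ and /d/) is unaffected → [i].
/d/ meets the environment for rule 3 (between two vowels) → [ɾ].
/i/ (between /d/ and /ɡ/) is unaffected → [i].
/ɡ/ (between /i/ and /k/) is unaffected → [ɡ].
/k/ stays [k].
/i/ stays [i].
Rule 3 applies to /t/ (between /i/ and /i/: between two vowels) → [ɾ].
/i/ — not in any rule's target class → [i].
/b/ stays [b].
/i/ stays [i].
/l/ — word-final, word-finally — surfaces as [ɫ] (rule 2).

[niɾiɡkiɾibiɫ]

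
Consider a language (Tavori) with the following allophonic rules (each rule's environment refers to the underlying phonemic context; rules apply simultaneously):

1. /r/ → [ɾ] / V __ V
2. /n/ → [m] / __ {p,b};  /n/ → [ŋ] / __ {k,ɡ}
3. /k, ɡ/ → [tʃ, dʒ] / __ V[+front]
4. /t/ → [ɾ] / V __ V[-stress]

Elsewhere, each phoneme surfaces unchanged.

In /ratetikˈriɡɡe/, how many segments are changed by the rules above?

Segments that undergo a rule: /t/ → [ɾ] (rule 4); /t/ → [ɾ] (rule 4); /ɡ/ → [dʒ] (rule 3).
All other segments surface unchanged.

3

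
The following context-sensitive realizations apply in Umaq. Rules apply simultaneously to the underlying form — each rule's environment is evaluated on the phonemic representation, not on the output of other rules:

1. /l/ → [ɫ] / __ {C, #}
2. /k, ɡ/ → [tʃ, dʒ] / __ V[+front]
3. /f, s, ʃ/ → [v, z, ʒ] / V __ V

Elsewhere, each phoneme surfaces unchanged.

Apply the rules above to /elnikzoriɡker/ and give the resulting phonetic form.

[eɫnikzoriɡtʃer]

/e/ — not in any rule's target class → [e].
/l/ (between /e/ and /n/) occurs word-finally or immediately before a consonant → [ɫ] by rule 1.
/n/ stays [n].
/i/ — not in any rule's target class → [i].
/k/ (between /i/ and /z/) fails the environment for rule 2, so it stays [k].
/z/ stays [z].
/o/ (between /z/ and /r/): no rule targets it → [o].
/r/ — not in any rule's target class → [r].
/i/ — not in any rule's target class → [i].
/ɡ/ — between /i/ and /k/; rule 2 does not apply here → [ɡ].
/k/ (between /ɡ/ and /e/): before a front vowel, so rule 2 applies → [tʃ].
/e/ (between /k/ and /r/): no rule targets it → [e].
/r/ (word-final) is unaffected → [r].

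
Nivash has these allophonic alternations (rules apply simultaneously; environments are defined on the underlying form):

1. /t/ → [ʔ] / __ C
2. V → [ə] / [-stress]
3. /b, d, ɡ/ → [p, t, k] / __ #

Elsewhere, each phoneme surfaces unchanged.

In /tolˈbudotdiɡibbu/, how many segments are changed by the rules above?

6

Segments that undergo a rule: /o/ → [ə] (rule 2); /o/ → [ə] (rule 2); /t/ → [ʔ] (rule 1); /i/ → [ə] (rule 2); /i/ → [ə] (rule 2); /u/ → [ə] (rule 2).
All other segments surface unchanged.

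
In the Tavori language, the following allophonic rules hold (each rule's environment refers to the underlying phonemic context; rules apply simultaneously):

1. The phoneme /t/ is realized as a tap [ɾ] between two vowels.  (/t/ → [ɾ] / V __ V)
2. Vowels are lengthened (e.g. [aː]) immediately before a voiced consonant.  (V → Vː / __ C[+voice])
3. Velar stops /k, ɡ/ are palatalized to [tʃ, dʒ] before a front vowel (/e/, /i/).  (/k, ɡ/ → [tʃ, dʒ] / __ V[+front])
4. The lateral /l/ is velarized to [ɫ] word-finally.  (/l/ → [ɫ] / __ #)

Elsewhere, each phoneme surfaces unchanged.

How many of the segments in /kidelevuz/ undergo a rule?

5

Segments that undergo a rule: /k/ → [tʃ] (rule 3); /i/ → [iː] (rule 2); /e/ → [eː] (rule 2); /e/ → [eː] (rule 2); /u/ → [uː] (rule 2).
All other segments surface unchanged.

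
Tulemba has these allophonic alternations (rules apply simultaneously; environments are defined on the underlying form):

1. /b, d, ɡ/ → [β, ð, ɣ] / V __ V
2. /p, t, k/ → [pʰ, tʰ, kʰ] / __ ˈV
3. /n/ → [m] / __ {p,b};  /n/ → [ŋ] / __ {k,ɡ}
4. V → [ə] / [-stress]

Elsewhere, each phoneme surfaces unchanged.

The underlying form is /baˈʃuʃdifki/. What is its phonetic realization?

[bəˈʃuʃdəfkə]

/b/ (word-initial): rule 1 targets it, but not between two vowels → unchanged [b].
/a/ meets the environment for rule 4 (in an unstressed syllable) → [ə].
/ʃ/ — not in any rule's target class → [ʃ].
/u/ (between /ʃ/ and /ʃ/): rule 4 targets it, but not in an unstressed syllable → unchanged [u].
/ʃ/ (between /u/ and /d/) is unaffected → [ʃ].
/d/ (between /ʃ/ and /i/) is in the target of rule 1 but the environment (between two vowels) is not met → [d].
/i/ meets the environment for rule 4 (in an unstressed syllable) → [ə].
/f/ (between /i/ and /k/) is unaffected → [f].
/k/ (between /f/ and /i/): rule 2 targets it, but not immediately before a stressed vowel → unchanged [k].
/i/ meets the environment for rule 4 (in an unstressed syllable) → [ə].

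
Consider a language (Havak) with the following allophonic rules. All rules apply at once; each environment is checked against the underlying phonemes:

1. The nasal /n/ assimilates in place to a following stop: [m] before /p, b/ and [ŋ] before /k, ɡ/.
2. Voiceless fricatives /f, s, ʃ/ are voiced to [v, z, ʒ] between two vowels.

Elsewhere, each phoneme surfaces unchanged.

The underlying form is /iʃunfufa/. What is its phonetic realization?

/ʃ/ meets the environment for rule 2 (between two vowels) → [ʒ].
/n/ (between /u/ and /f/) is in the target of rule 1 but the environment (before a labial or velar stop) is not met → [n].
/f/ (between /n/ and /u/): rule 2 targets it, but not between two vowels → unchanged [f].
/f/ meets the environment for rule 2 (between two vowels) → [v].

[iʒunfuva]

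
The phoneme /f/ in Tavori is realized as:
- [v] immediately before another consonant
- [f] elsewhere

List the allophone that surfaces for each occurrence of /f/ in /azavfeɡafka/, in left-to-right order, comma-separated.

Occurrence 1 (position 5): no conditioning environment matches → elsewhere allophone [f].
Occurrence 2 (position 9): immediately before another consonant → [v].

[f], [v]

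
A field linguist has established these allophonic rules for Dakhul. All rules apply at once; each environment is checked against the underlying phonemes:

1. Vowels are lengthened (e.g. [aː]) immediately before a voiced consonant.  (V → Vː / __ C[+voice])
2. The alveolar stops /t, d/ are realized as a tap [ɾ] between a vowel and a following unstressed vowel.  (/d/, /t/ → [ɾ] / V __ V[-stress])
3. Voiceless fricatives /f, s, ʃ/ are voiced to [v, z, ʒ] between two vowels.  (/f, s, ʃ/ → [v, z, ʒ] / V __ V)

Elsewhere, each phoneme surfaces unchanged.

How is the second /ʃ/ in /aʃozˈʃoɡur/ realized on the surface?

[ʃ]

/ʃ/ (between /z/ and /o/) is in the target of rule 3 but the environment (between two vowels) is not met → [ʃ].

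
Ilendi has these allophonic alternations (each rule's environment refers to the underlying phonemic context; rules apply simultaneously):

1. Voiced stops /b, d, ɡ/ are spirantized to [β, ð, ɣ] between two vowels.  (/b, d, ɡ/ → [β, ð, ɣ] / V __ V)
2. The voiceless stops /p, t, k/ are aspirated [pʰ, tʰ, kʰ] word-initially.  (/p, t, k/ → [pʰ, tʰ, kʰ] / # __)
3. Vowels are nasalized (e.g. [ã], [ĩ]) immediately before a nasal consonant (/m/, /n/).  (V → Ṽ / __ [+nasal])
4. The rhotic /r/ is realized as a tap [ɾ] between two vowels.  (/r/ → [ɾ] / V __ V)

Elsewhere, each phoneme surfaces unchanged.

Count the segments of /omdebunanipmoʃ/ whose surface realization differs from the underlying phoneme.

4

Segments that undergo a rule: /o/ → [õ] (rule 3); /b/ → [β] (rule 1); /u/ → [ũ] (rule 3); /a/ → [ã] (rule 3).
All other segments surface unchanged.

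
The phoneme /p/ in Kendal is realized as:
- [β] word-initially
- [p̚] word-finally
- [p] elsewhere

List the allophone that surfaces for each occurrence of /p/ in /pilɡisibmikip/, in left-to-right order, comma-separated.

[β], [p̚]

Occurrence 1 (position 1): word-initially → [β].
Occurrence 2 (position 13): word-finally → [p̚].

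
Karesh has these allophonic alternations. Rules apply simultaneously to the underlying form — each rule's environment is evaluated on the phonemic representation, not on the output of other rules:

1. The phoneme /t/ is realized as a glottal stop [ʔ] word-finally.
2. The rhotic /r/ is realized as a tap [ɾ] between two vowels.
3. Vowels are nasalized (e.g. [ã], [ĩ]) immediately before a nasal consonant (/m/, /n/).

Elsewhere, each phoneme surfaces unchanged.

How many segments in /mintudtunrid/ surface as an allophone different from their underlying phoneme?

2

Segments that undergo a rule: /i/ → [ĩ] (rule 3); /u/ → [ũ] (rule 3).
All other segments surface unchanged.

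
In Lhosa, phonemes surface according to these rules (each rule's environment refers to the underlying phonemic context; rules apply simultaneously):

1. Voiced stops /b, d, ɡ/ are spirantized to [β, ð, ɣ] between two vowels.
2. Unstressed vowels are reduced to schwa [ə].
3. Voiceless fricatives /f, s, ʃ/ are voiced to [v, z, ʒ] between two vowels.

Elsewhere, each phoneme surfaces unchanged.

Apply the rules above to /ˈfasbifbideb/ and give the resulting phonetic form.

[ˈfasbəfbəðəb]

/f/ (word-initial) is in the target of rule 3 but the environment (between two vowels) is not met → [f].
/a/ (between /f/ and /s/): rule 2 targets it, but not in an unstressed syllable → unchanged [a].
/s/ (between /a/ and /b/) fails the environment for rule 3, so it stays [s].
/b/ (between /s/ and /i/) is in the target of rule 1 but the environment (between two vowels) is not met → [b].
Rule 2 applies to /i/ (between /b/ and /f/: in an unstressed syllable) → [ə].
/f/ (between /i/ and /b/): rule 3 targets it, but not between two vowels → unchanged [f].
/b/ (between /f/ and /i/) is in the target of rule 1 but the environment (between two vowels) is not met → [b].
/i/ (between /b/ and /d/): in an unstressed syllable, so rule 2 applies → [ə].
/d/ (between /i/ and /e/): between two vowels, so rule 1 applies → [ð].
/e/ — between /d/ and /b/, in an unstressed syllable — surfaces as [ə] (rule 2).
/b/ (word-final) is in the target of rule 1 but the environment (between two vowels) is not met → [b].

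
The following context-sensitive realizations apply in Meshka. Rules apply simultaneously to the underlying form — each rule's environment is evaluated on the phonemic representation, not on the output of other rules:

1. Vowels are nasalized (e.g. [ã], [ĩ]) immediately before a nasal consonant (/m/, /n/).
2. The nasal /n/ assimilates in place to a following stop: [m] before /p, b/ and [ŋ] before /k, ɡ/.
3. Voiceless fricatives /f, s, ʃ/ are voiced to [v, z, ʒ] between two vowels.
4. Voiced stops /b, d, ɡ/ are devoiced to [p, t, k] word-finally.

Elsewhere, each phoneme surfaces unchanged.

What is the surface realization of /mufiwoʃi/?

/m/ (word-initial) is unaffected → [m].
/u/ (between /m/ and /f/) is in the target of rule 1 but the environment (before a nasal consonant) is not met → [u].
/f/ (between /u/ and /i/) occurs between two vowels → [v] by rule 3.
/i/ — between /f/ and /w/; rule 1 does not apply here → [i].
/w/ (between /i/ and /o/): no rule targets it → [w].
/o/ (between /w/ and /ʃ/) is in the target of rule 1 but the environment (before a nasal consonant) is not met → [o].
/ʃ/ — between /o/ and /i/, between two vowels — surfaces as [ʒ] (rule 3).
/i/ — word-final; rule 1 does not apply here → [i].

[muviwoʒi]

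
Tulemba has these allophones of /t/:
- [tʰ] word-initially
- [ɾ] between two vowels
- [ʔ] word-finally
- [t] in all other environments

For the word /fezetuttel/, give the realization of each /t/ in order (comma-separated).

[ɾ], [t], [t]

Occurrence 1 (position 5): between two vowels → [ɾ].
Occurrence 2 (position 7): no conditioning environment matches → elsewhere allophone [t].
Occurrence 3 (position 8): no conditioning environment matches → elsewhere allophone [t].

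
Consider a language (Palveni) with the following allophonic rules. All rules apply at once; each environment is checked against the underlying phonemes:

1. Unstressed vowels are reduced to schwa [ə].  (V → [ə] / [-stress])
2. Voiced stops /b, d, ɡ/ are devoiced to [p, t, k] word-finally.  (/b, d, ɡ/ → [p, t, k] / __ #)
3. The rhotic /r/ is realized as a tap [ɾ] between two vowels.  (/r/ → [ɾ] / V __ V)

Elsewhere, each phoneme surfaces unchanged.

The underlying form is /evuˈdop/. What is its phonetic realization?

[əvəˈdop]

/e/ (word-initial) occurs in an unstressed syllable → [ə] by rule 1.
/v/ stays [v].
/u/ (between /v/ and /d/) occurs in an unstressed syllable → [ə] by rule 1.
/d/ (between /u/ and /o/) fails the environment for rule 2, so it stays [d].
/o/ (between /d/ and /p/): rule 1 targets it, but not in an unstressed syllable → unchanged [o].
/p/ (word-final): no rule targets it → [p].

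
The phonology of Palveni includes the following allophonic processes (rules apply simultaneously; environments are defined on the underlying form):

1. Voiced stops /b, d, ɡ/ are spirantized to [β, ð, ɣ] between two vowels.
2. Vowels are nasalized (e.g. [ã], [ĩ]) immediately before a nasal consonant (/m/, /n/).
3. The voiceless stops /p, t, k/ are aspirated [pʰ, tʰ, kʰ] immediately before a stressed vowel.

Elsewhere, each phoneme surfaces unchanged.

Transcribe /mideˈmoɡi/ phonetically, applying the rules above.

[miðẽˈmoɣi]

/m/ — not in any rule's target class → [m].
/i/ (between /m/ and /d/) is in the target of rule 2 but the environment (before a nasal consonant) is not met → [i].
Rule 1 applies to /d/ (between /i/ and /e/: between two vowels) → [ð].
/e/ (between /d/ and /m/) occurs before a nasal consonant → [ẽ] by rule 2.
/m/ stays [m].
/o/ (between /m/ and /ɡ/) fails the environment for rule 2, so it stays [o].
/ɡ/ — between /o/ and /i/, between two vowels — surfaces as [ɣ] (rule 1).
/i/ (word-final) is in the target of rule 2 but the environment (before a nasal consonant) is not met → [i].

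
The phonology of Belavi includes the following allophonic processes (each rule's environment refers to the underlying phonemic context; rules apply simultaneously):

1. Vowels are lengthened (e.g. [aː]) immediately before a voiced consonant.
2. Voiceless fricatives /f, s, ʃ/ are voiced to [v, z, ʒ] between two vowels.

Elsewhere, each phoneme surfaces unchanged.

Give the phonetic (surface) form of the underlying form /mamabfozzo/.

[maːmaːbfoːzzo]

/a/ (between /m/ and /m/) occurs before a voiced consonant → [aː] by rule 1.
/a/ (between /m/ and /b/) occurs before a voiced consonant → [aː] by rule 1.
/f/ (between /b/ and /o/): rule 2 targets it, but not between two vowels → unchanged [f].
/o/ (between /f/ and /z/) occurs before a voiced consonant → [oː] by rule 1.
/o/ (word-final) fails the environment for rule 1, so it stays [o].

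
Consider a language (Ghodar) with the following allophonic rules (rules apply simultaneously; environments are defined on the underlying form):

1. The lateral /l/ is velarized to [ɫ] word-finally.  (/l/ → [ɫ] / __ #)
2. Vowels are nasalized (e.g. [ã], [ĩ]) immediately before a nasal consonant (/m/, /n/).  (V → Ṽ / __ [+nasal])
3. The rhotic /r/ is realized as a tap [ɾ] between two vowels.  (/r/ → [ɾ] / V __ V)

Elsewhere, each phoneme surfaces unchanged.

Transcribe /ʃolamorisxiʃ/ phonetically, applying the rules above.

/ʃ/ — not in any rule's target class → [ʃ].
/o/ (between /ʃ/ and /l/) is in the target of rule 2 but the environment (before a nasal consonant) is not met → [o].
/l/ (between /o/ and /a/): rule 1 targets it, but not word-finally → unchanged [l].
/a/ (between /l/ and /m/): before a nasal consonant, so rule 2 applies → [ã].
/m/ (between /a/ and /o/) is unaffected → [m].
/o/ — between /m/ and /r/; rule 2 does not apply here → [o].
Rule 3 applies to /r/ (between /o/ and /i/: between two vowels) → [ɾ].
/i/ — between /r/ and /s/; rule 2 does not apply here → [i].
/s/ — not in any rule's target class → [s].
/x/ — not in any rule's target class → [x].
/i/ (between /x/ and /ʃ/) is in the target of rule 2 but the environment (before a nasal consonant) is not met → [i].
/ʃ/ — not in any rule's target class → [ʃ].

[ʃolãmoɾisxiʃ]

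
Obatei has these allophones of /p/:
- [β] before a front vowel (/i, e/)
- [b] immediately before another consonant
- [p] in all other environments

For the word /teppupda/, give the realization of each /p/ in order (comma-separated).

[b], [p], [b]

Occurrence 1 (position 3): immediately before another consonant → [b].
Occurrence 2 (position 4): no conditioning environment matches → elsewhere allophone [p].
Occurrence 3 (position 6): immediately before another consonant → [b].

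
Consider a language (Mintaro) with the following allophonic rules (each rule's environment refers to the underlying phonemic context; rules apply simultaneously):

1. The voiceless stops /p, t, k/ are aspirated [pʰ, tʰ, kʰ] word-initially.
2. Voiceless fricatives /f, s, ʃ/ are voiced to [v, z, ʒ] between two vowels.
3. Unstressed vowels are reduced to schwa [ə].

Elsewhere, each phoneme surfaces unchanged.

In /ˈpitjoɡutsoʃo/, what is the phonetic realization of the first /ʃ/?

[ʒ]

/ʃ/ (between /o/ and /o/): between two vowels, so rule 2 applies → [ʒ].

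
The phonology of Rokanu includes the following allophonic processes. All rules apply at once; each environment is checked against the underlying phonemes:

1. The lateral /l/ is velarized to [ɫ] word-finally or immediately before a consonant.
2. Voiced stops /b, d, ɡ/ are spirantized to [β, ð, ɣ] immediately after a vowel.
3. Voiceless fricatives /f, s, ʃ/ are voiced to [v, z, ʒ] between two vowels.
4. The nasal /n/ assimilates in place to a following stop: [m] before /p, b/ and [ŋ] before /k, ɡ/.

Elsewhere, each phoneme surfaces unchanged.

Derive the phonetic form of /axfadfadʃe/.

[axfaðfaðʃe]

/a/ (word-initial) is unaffected → [a].
/x/ — not in any rule's target class → [x].
/f/ (between /x/ and /a/) fails the environment for rule 3, so it stays [f].
/a/ (between /f/ and /d/): no rule targets it → [a].
/d/ — between /a/ and /f/, immediately after a vowel — surfaces as [ð] (rule 2).
/f/ — between /d/ and /a/; rule 3 does not apply here → [f].
/a/ stays [a].
/d/ meets the environment for rule 2 (immediately after a vowel) → [ð].
/ʃ/ (between /d/ and /e/): rule 3 targets it, but not between two vowels → unchanged [ʃ].
/e/ — not in any rule's target class → [e].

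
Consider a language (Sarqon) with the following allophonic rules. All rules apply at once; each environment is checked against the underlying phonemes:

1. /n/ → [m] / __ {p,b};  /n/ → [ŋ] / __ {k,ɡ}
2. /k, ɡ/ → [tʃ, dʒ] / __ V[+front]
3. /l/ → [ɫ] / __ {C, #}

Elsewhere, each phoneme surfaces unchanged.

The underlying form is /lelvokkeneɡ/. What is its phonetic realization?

/l/ (word-initial) is in the target of rule 3 but the environment (word-finally or immediately before a consonant) is not met → [l].
/e/ — not in any rule's target class → [e].
/l/ — between /e/ and /v/, word-finally or immediately before a consonant — surfaces as [ɫ] (rule 3).
/v/ (between /l/ and /o/): no rule targets it → [v].
/o/ stays [o].
/k/ (between /o/ and /k/): rule 2 targets it, but not before a front vowel → unchanged [k].
/k/ meets the environment for rule 2 (before a front vowel) → [tʃ].
/e/ stays [e].
/n/ (between /e/ and /e/) is in the target of rule 1 but the environment (before a labial or velar stop) is not met → [n].
/e/ stays [e].
/ɡ/ (word-final) fails the environment for rule 2, so it stays [ɡ].

[leɫvoktʃeneɡ]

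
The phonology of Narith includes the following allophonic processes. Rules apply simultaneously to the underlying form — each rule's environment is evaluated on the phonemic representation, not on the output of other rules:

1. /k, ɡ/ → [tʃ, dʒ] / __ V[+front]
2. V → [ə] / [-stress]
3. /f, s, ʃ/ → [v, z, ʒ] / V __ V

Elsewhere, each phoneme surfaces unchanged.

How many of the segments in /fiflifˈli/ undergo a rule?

Segments that undergo a rule: /i/ → [ə] (rule 2); /i/ → [ə] (rule 2).
All other segments surface unchanged.

2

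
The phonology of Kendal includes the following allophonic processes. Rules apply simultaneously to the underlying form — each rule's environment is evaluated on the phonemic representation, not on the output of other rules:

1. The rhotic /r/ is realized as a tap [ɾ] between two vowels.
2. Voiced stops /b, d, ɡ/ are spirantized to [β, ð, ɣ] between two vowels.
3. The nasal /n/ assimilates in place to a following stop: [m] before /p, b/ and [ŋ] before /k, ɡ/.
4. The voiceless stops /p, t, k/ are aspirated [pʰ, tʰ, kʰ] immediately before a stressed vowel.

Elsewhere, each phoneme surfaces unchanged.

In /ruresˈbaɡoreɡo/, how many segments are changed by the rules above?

4

Segments that undergo a rule: /r/ → [ɾ] (rule 1); /ɡ/ → [ɣ] (rule 2); /r/ → [ɾ] (rule 1); /ɡ/ → [ɣ] (rule 2).
All other segments surface unchanged.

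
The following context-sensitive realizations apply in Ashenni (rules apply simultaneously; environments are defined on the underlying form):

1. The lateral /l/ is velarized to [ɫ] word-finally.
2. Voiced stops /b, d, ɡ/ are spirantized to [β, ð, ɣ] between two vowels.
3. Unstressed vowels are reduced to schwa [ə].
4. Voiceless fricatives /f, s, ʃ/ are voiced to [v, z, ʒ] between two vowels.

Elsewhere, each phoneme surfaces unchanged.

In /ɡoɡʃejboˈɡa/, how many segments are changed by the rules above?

4

Segments that undergo a rule: /o/ → [ə] (rule 3); /e/ → [ə] (rule 3); /o/ → [ə] (rule 3); /ɡ/ → [ɣ] (rule 2).
All other segments surface unchanged.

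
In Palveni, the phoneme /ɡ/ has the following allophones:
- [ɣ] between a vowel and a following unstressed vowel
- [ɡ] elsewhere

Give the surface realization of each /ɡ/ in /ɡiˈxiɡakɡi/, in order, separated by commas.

Occurrence 1 (position 1): no conditioning environment matches → elsewhere allophone [ɡ].
Occurrence 2 (position 5): between a vowel and a following unstressed vowel → [ɣ].
Occurrence 3 (position 8): no conditioning environment matches → elsewhere allophone [ɡ].

[ɡ], [ɣ], [ɡ]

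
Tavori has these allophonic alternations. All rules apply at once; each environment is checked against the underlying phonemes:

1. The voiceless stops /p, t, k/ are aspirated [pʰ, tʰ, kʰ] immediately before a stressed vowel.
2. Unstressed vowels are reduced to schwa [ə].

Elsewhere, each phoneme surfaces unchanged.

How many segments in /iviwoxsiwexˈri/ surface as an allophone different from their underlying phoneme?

5

Segments that undergo a rule: /i/ → [ə] (rule 2); /i/ → [ə] (rule 2); /o/ → [ə] (rule 2); /i/ → [ə] (rule 2); /e/ → [ə] (rule 2).
All other segments surface unchanged.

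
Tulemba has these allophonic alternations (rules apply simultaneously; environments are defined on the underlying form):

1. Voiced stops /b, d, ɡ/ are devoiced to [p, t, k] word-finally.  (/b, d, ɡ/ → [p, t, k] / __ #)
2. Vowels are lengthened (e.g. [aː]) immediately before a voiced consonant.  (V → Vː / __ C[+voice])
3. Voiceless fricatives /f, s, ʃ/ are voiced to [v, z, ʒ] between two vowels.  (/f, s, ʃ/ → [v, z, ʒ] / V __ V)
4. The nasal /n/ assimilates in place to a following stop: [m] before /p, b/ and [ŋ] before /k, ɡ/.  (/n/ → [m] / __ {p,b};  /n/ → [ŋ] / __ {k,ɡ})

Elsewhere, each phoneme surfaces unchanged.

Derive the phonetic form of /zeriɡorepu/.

/e/ — between /z/ and /r/, before a voiced consonant — surfaces as [eː] (rule 2).
/i/ (between /r/ and /ɡ/): before a voiced consonant, so rule 2 applies → [iː].
/ɡ/ (between /i/ and /o/) is in the target of rule 1 but the environment (word-finally) is not met → [ɡ].
/o/ (between /ɡ/ and /r/): before a voiced consonant, so rule 2 applies → [oː].
/e/ (between /r/ and /p/) fails the environment for rule 2, so it stays [e].
/u/ — word-final; rule 2 does not apply here → [u].

[zeːriːɡoːrepu]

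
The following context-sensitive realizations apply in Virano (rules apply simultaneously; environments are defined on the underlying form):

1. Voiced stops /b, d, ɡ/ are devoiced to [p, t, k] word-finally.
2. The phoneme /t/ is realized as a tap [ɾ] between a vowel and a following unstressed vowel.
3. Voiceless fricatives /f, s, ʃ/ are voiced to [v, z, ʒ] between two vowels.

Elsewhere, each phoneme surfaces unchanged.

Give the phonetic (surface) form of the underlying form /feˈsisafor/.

/f/ (word-initial): rule 3 targets it, but not between two vowels → unchanged [f].
/e/ — not in any rule's target class → [e].
/s/ — between /e/ and /i/, between two vowels — surfaces as [z] (rule 3).
/i/ (between /s/ and /s/) is unaffected → [i].
Rule 3 applies to /s/ (between /i/ and /a/: between two vowels) → [z].
/a/ (between /s/ and /f/): no rule targets it → [a].
/f/ meets the environment for rule 3 (between two vowels) → [v].
/o/ — not in any rule's target class → [o].
/r/ stays [r].

[feˈzizavor]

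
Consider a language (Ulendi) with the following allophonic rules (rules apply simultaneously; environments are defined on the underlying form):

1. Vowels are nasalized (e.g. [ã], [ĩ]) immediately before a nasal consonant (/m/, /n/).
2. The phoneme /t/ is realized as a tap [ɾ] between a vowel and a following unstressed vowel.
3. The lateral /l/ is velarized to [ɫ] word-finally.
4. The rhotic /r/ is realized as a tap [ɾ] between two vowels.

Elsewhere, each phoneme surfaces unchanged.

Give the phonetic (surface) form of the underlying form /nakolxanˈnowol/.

/a/ (between /n/ and /k/): rule 1 targets it, but not before a nasal consonant → unchanged [a].
/o/ (between /k/ and /l/) fails the environment for rule 1, so it stays [o].
/l/ (between /o/ and /x/): rule 3 targets it, but not word-finally → unchanged [l].
/a/ — between /x/ and /n/, before a nasal consonant — surfaces as [ã] (rule 1).
/o/ (between /n/ and /w/): rule 1 targets it, but not before a nasal consonant → unchanged [o].
/o/ (between /w/ and /l/): rule 1 targets it, but not before a nasal consonant → unchanged [o].
/l/ (word-final): word-finally, so rule 3 applies → [ɫ].

[nakolxãnˈnowoɫ]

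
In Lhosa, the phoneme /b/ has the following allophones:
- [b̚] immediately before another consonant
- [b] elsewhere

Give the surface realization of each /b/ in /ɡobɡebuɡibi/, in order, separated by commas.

Occurrence 1 (position 3): immediately before another consonant → [b̚].
Occurrence 2 (position 6): no conditioning environment matches → elsewhere allophone [b].
Occurrence 3 (position 10): no conditioning environment matches → elsewhere allophone [b].

[b̚], [b], [b]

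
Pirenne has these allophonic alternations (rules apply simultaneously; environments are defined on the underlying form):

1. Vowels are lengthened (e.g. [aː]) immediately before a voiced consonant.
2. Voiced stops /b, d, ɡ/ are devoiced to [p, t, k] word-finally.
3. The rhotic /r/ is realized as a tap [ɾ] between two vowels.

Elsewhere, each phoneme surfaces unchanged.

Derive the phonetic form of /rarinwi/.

/r/ (word-initial) is in the target of rule 3 but the environment (between two vowels) is not met → [r].
/a/ (between /r/ and /r/): before a voiced consonant, so rule 1 applies → [aː].
Rule 3 applies to /r/ (between /a/ and /i/: between two vowels) → [ɾ].
/i/ — between /r/ and /n/, before a voiced consonant — surfaces as [iː] (rule 1).
/n/ (between /i/ and /w/): no rule targets it → [n].
/w/ stays [w].
/i/ (word-final): rule 1 targets it, but not before a voiced consonant → unchanged [i].

[raːɾiːnwi]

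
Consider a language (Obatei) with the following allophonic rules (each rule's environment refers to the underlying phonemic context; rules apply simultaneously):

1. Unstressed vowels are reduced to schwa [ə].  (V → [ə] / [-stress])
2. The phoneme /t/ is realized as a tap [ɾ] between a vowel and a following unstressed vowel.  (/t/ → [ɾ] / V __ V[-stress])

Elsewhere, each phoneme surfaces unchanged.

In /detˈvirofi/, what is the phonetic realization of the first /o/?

/o/ meets the environment for rule 1 (in an unstressed syllable) → [ə].

[ə]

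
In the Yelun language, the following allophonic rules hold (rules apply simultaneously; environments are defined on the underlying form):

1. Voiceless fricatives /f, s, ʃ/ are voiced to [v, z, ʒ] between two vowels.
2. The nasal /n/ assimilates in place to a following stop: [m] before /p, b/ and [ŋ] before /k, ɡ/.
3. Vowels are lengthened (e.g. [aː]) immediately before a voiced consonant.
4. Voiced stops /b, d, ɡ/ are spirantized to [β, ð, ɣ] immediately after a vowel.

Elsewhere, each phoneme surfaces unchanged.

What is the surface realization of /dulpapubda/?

[duːlpapuːβda]

/d/ (word-initial): rule 4 targets it, but not immediately after a vowel → unchanged [d].
/u/ (between /d/ and /l/) occurs before a voiced consonant → [uː] by rule 3.
/a/ (between /p/ and /p/): rule 3 targets it, but not before a voiced consonant → unchanged [a].
Rule 3 applies to /u/ (between /p/ and /b/: before a voiced consonant) → [uː].
/b/ (between /u/ and /d/): immediately after a vowel, so rule 4 applies → [β].
/d/ (between /b/ and /a/) fails the environment for rule 4, so it stays [d].
/a/ — word-final; rule 3 does not apply here → [a].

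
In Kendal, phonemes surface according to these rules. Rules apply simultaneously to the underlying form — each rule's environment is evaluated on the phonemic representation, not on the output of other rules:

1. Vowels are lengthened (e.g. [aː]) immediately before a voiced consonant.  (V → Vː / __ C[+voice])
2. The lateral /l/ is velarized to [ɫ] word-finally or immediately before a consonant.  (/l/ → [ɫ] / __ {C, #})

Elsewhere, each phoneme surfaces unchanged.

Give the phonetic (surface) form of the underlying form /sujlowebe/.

/s/ — not in any rule's target class → [s].
Rule 1 applies to /u/ (between /s/ and /j/: before a voiced consonant) → [uː].
/j/ stays [j].
/l/ (between /j/ and /o/) fails the environment for rule 2, so it stays [l].
/o/ (between /l/ and /w/): before a voiced consonant, so rule 1 applies → [oː].
/w/ (between /o/ and /e/): no rule targets it → [w].
/e/ meets the environment for rule 1 (before a voiced consonant) → [eː].
/b/ — not in any rule's target class → [b].
/e/ (word-final) is in the target of rule 1 but the environment (before a voiced consonant) is not met → [e].

[suːjloːweːbe]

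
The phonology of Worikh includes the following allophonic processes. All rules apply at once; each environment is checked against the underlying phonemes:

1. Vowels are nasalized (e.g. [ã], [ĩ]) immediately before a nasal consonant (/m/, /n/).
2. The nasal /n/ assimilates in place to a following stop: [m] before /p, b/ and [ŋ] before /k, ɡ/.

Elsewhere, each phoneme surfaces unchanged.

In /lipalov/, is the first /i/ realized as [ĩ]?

/i/ (between /l/ and /p/) fails the environment for rule 1, so it stays [i].
The actual realization is [i], not [ĩ].

No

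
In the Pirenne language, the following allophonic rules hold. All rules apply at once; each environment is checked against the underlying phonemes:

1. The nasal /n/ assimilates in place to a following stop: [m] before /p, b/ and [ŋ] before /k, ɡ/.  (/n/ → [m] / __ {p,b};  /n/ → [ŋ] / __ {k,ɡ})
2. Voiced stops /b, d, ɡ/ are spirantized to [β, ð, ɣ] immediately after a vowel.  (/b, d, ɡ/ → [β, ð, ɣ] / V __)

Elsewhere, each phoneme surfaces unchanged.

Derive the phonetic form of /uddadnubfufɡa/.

/u/ stays [u].
Rule 2 applies to /d/ (between /u/ and /d/: immediately after a vowel) → [ð].
/d/ — between /d/ and /a/; rule 2 does not apply here → [d].
/a/ — not in any rule's target class → [a].
Rule 2 applies to /d/ (between /a/ and /n/: immediately after a vowel) → [ð].
/n/ (between /d/ and /u/) is in the target of rule 1 but the environment (before a labial or velar stop) is not met → [n].
/u/ (between /n/ and /b/): no rule targets it → [u].
/b/ meets the environment for rule 2 (immediately after a vowel) → [β].
/f/ (between /b/ and /u/): no rule targets it → [f].
/u/ stays [u].
/f/ (between /u/ and /ɡ/) is unaffected → [f].
/ɡ/ (between /f/ and /a/): rule 2 targets it, but not immediately after a vowel → unchanged [ɡ].
/a/ (word-final): no rule targets it → [a].

[uðdaðnuβfufɡa]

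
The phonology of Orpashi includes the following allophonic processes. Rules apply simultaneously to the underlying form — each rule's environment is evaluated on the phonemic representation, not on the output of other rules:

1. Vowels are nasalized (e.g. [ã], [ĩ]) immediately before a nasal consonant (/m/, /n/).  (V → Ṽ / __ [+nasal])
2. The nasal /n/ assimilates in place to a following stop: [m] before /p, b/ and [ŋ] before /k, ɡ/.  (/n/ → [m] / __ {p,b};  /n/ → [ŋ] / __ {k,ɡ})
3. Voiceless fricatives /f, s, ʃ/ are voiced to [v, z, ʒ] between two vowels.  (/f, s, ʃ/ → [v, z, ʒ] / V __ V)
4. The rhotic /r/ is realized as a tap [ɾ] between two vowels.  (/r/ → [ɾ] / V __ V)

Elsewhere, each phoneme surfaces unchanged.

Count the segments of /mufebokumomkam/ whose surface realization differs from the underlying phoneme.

Segments that undergo a rule: /f/ → [v] (rule 3); /u/ → [ũ] (rule 1); /o/ → [õ] (rule 1); /a/ → [ã] (rule 1).
All other segments surface unchanged.

4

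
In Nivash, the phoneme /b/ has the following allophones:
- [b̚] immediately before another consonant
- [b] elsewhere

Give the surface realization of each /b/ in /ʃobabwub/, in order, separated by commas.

Occurrence 1 (position 3): no conditioning environment matches → elsewhere allophone [b].
Occurrence 2 (position 5): immediately before another consonant → [b̚].
Occurrence 3 (position 8): no conditioning environment matches → elsewhere allophone [b].

[b], [b̚], [b]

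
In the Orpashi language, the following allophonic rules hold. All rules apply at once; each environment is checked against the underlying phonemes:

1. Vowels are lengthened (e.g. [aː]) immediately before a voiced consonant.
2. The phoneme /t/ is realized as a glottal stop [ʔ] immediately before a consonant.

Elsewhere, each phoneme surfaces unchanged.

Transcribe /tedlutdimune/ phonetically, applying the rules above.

[teːdluʔdiːmuːne]

/t/ (word-initial) fails the environment for rule 2, so it stays [t].
/e/ (between /t/ and /d/): before a voiced consonant, so rule 1 applies → [eː].
/d/ stays [d].
/l/ (between /d/ and /u/) is unaffected → [l].
/u/ — between /l/ and /t/; rule 1 does not apply here → [u].
/t/ (between /u/ and /d/) occurs immediately before a consonant → [ʔ] by rule 2.
/d/ stays [d].
/i/ (between /d/ and /m/) occurs before a voiced consonant → [iː] by rule 1.
/m/ (between /i/ and /u/): no rule targets it → [m].
/u/ — between /m/ and /n/, before a voiced consonant — surfaces as [uː] (rule 1).
/n/ — not in any rule's target class → [n].
/e/ (word-final): rule 1 targets it, but not before a voiced consonant → unchanged [e].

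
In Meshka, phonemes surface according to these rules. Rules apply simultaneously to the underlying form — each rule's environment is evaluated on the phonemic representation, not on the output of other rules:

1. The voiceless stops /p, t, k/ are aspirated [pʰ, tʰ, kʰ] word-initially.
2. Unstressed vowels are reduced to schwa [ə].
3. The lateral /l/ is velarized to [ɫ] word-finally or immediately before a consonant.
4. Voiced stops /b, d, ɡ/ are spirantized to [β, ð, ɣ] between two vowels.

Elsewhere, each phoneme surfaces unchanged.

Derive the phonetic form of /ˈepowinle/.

[ˈepəwənlə]

/e/ (word-initial) fails the environment for rule 2, so it stays [e].
/p/ (between /e/ and /o/) is in the target of rule 1 but the environment (word-initially) is not met → [p].
Rule 2 applies to /o/ (between /p/ and /w/: in an unstressed syllable) → [ə].
/w/ (between /o/ and /i/): no rule targets it → [w].
/i/ (between /w/ and /n/): in an unstressed syllable, so rule 2 applies → [ə].
/n/ — not in any rule's target class → [n].
/l/ (between /n/ and /e/): rule 3 targets it, but not word-finally or immediately before a consonant → unchanged [l].
/e/ (word-final) occurs in an unstressed syllable → [ə] by rule 2.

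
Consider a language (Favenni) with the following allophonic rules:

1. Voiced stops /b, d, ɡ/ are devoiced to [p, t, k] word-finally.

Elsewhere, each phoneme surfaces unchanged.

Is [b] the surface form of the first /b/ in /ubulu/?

Yes

/b/ (between /u/ and /u/) fails the environment for rule 1, so it stays [b].
The actual realization is [b], which matches [b].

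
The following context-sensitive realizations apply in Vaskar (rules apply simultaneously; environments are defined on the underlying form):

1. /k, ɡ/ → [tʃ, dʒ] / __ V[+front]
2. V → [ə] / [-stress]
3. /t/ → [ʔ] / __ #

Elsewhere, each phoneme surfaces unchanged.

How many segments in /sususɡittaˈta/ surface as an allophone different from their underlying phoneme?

5

Segments that undergo a rule: /u/ → [ə] (rule 2); /u/ → [ə] (rule 2); /ɡ/ → [dʒ] (rule 1); /i/ → [ə] (rule 2); /a/ → [ə] (rule 2).
All other segments surface unchanged.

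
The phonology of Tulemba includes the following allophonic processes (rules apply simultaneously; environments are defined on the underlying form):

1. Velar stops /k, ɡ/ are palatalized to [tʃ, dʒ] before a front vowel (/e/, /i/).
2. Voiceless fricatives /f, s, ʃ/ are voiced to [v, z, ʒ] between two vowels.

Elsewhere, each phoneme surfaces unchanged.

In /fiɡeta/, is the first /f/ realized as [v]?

No

/f/ (word-initial) is in the target of rule 2 but the environment (between two vowels) is not met → [f].
The actual realization is [f], not [v].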